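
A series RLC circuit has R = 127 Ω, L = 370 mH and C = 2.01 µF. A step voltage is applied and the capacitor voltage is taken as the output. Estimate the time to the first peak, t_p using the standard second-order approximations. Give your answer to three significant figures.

For a series RLC circuit (capacitor voltage as output), ω_n = 1/√(LC) = 1/√(370 mH · 2.01 µF) = 1160 rad/s.
ζ = (R/2)·√(C/L) = (127/2)·√(2.01 µF/370 mH) = 0.148.
The damped frequency ω_d = ω_n√(1−ζ²) = 1150 rad/s. t_p = π/ω_d = 0.00274 s.

t_p ≈ 0.00274 s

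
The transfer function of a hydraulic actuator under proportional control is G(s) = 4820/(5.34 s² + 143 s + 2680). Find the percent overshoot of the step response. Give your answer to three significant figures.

%OS ≈ 9.61%

Dividing through by 5.34: denominator becomes s² + 26.78 s + 501.9.
So ω_n = √501.9 = 22.4 rad/s and ζ = 26.78/(2·22.4) = 0.598.
Overshoot: exp(−π·0.598/√(1−0.598²)) = 0.0961, i.e. 9.61%.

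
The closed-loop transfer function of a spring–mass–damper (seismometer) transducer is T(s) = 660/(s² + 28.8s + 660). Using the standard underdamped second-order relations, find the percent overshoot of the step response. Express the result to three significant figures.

%OS ≈ 11.9%

Matching coefficients with s² + 2ζω_n s + ω_n² gives ω_n² = 660 ⇒ ω_n = 25.7 rad/s, and ζ = 28.8/(2ω_n) = 0.561.
%OS = 100·exp(−πζ/√(1−ζ²)) = 11.9%.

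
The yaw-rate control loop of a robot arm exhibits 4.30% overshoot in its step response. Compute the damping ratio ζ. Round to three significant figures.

From %OS = 100·exp(−πζ/√(1−ζ²)), invert to get ζ = −ln(OS)/√(π² + ln²(OS)) with OS = 0.0430.
−ln 0.0430 = 3.147, so ζ = 3.147/√(π² + 9.901) = 0.708.

ζ ≈ 0.708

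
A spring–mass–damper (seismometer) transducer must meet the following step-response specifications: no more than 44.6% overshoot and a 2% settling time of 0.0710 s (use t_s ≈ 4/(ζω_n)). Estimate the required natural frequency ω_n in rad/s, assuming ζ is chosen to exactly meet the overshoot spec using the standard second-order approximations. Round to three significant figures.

ω_n ≈ 226 rad/s

From %OS = 100·exp(−πζ/√(1−ζ²)), invert to get ζ = −ln(OS)/√(π² + ln²(OS)) with OS = 0.446.
−ln 0.446 = 0.8074, so ζ = 0.8074/√(π² + 0.6520) = 0.249.
Then ω_n = 4/(ζ t_s) = 4/(0.249 × 0.0710) = 226 rad/s.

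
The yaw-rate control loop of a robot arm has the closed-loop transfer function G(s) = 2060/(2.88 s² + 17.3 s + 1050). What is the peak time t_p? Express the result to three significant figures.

Dividing through by 2.88: denominator becomes s² + 6.007 s + 364.6.
So ω_n = √364.6 = 19.1 rad/s and ζ = 6.007/(2·19.1) = 0.157.
ω_d = ω_n√(1−ζ²) = 18.9 rad/s. t_p = π/ω_d = 0.167 s.

t_p ≈ 0.167 s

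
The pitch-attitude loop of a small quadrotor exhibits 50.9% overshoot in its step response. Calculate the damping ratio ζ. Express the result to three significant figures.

ζ ≈ 0.210

From %OS = 100·exp(−πζ/√(1−ζ²)), invert to get ζ = −ln(OS)/√(π² + ln²(OS)) with OS = 0.509.
−ln 0.509 = 0.6753, so ζ = 0.6753/√(π² + 0.4560) = 0.210.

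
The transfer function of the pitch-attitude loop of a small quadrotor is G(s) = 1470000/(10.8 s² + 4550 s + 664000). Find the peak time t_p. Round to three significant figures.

t_p ≈ 0.0240 s

Dividing through by 10.8: denominator becomes s² + 421.3 s + 61480.
So ω_n = √61480 = 248 rad/s and ζ = 421.3/(2·248) = 0.850.
The damped frequency ω_d = ω_n√(1−ζ²) = 131 rad/s. t_p = π/ω_d = 0.0240 s.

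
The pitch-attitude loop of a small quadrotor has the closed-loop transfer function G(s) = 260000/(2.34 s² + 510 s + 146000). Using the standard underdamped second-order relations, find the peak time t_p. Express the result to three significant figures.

t_p ≈ 0.0140 s

Dividing through by 2.34: denominator becomes s² + 217.9 s + 62390.
So ω_n = √62390 = 250 rad/s and ζ = 217.9/(2·250) = 0.436.
ω_d = ω_n√(1−ζ²) = 225 rad/s. t_p = π/ω_d = 0.0140 s.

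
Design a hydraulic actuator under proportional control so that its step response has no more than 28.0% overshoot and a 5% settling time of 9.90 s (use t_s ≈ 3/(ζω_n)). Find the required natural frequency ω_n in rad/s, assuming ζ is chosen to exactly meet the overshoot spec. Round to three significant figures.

ω_n ≈ 0.807 rad/s

Inverting the overshoot relation: ζ = |ln 0.280|/√(π² + ln²0.280) = 0.376.
Then ω_n = 3/(ζ t_s) = 3/(0.376 × 9.90) = 0.807 rad/s.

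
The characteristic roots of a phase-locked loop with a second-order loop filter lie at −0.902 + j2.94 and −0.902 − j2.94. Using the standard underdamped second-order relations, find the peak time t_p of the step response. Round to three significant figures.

t_p ≈ 1.07 s

t_p = π/ω_d with ω_d = 2.94 (the imaginary part), so t_p = 1.07 s.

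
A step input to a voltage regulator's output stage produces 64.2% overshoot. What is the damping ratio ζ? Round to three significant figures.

From %OS = 100·exp(−πζ/√(1−ζ²)), invert to get ζ = −ln(OS)/√(π² + ln²(OS)) with OS = 0.642.
−ln 0.642 = 0.4432, so ζ = 0.4432/√(π² + 0.1964) = 0.140.

ζ ≈ 0.140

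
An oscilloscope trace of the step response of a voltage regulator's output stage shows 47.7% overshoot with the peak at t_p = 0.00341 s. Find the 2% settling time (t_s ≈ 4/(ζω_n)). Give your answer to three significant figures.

t_s ≈ 0.0184 s

The overshoot fixes ζ = −ln(OS)/√(π²+ln²(OS)) = 0.229.
t_p = π/ω_d ⇒ ω_d = 921 rad/s; then ω_n = ω_d/√(1−ζ²) = 947 rad/s.
t_s ≈ 4/(ζω_n) = 4/(0.229·947) = 0.0184 s.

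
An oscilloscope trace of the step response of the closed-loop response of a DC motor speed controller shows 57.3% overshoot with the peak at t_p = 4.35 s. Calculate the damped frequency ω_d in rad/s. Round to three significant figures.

t_p = π/ω_d, so ω_d = π/4.35 = 0.722 rad/s.

ω_d ≈ 0.722 rad/s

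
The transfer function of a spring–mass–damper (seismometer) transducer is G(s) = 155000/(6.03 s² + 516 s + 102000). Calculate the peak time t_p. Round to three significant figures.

Dividing through by 6.03: denominator becomes s² + 85.57 s + 16920.
So ω_n = √16920 = 130 rad/s and ζ = 85.57/(2·130) = 0.329.
ω_d = 130·√(1 − 0.329²) = 123 rad/s. t_p = π/ω_d = 0.0256 s.

t_p ≈ 0.0256 s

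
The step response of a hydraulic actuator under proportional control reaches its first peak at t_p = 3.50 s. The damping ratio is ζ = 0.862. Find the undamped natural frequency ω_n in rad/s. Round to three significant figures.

Peak time t_p = π/ω_d, so ω_d = π/t_p = π/3.50 = 0.898 rad/s.
ω_n = ω_d/√(1−ζ²) = 0.898/√0.257 = 1.77 rad/s.

ω_n ≈ 1.77 rad/s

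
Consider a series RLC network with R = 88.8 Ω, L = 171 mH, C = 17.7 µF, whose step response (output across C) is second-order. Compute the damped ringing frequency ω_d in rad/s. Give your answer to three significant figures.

For a series RLC circuit (capacitor voltage as output), ω_n = 1/√(LC) = 1/√(171 mH · 17.7 µF) = 575 rad/s.
ζ = (R/2)·√(C/L) = (88.8/2)·√(17.7 µF/171 mH) = 0.452.
The damped frequency ω_d = ω_n√(1−ζ²) = 513 rad/s.

ω_d ≈ 513 rad/s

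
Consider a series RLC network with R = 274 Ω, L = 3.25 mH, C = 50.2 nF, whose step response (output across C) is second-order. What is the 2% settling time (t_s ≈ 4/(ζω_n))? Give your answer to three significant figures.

For a series RLC circuit (capacitor voltage as output), ω_n = 1/√(LC) = 1/√(3.25 mH · 50.2 nF) = 78300 rad/s.
ζ = (R/2)·√(C/L) = (274/2)·√(50.2 nF/3.25 mH) = 0.538.
t_s ≈ 4/(ζω_n) = 0.0000949 s.

t_s ≈ 0.0000949 s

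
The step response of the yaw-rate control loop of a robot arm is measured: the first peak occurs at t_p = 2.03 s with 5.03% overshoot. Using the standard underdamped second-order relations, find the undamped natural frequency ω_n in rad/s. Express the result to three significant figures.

The overshoot fixes ζ = −ln(OS)/√(π²+ln²(OS)) = 0.689.
t_p = π/ω_d ⇒ ω_d = 1.55 rad/s; then ω_n = ω_d/√(1−ζ²) = 2.14 rad/s.

ω_n ≈ 2.14 rad/s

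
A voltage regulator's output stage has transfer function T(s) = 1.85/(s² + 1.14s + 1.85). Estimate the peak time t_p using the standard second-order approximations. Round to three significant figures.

Matching coefficients with s² + 2ζω_n s + ω_n² gives ω_n² = 1.85 ⇒ ω_n = 1.36 rad/s, and ζ = 1.14/(2ω_n) = 0.419.
The damped frequency ω_d = ω_n√(1−ζ²) = 1.23 rad/s. Then t_p = π/ω_d = 2.54 s.

t_p ≈ 2.54 s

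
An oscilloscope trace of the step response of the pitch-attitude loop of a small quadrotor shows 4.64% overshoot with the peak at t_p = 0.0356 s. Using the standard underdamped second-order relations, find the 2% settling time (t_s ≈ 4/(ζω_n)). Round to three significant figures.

The overshoot fixes ζ = −ln(OS)/√(π²+ln²(OS)) = 0.699.
From t_p = π/ω_d, ω_d = π/0.0356 = 88.2 rad/s, so ω_n = ω_d/√(1−ζ²) = 123 rad/s.
t_s ≈ 4/(ζω_n) = 4/(0.699·123) = 0.0464 s.

t_s ≈ 0.0464 s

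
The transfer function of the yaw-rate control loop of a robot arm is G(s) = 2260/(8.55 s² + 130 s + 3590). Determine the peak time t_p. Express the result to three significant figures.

Dividing through by 8.55: denominator becomes s² + 15.20 s + 419.9.
So ω_n = √419.9 = 20.5 rad/s and ζ = 15.20/(2·20.5) = 0.371.
The damped frequency ω_d = ω_n√(1−ζ²) = 19.0 rad/s. t_p = π/ω_d = 0.165 s.

t_p ≈ 0.165 s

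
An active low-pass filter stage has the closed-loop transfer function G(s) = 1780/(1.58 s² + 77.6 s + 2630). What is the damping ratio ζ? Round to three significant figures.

ζ ≈ 0.602

Dividing through by 1.58: denominator becomes s² + 49.11 s + 1665.
So ω_n = √1665 = 40.8 rad/s and ζ = 49.11/(2·40.8) = 0.602.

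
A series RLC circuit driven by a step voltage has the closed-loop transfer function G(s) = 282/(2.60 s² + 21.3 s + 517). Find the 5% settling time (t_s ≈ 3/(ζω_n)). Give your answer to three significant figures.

t_s ≈ 0.732 s

Dividing through by 2.60: denominator becomes s² + 8.192 s + 198.8.
So ω_n = √198.8 = 14.1 rad/s and ζ = 8.192/(2·14.1) = 0.290.
t_s ≈ 3/(ζω_n) = 0.732 s.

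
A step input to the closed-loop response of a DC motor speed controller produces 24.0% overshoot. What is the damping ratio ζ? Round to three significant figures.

ζ = −ln(OS)/√(π² + (ln OS)²). With OS = 0.240, ln OS = −1.427 and ζ = 1.427/3.451 = 0.414.

ζ ≈ 0.414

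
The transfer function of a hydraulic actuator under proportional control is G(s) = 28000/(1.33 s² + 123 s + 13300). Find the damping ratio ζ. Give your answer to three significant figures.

ζ ≈ 0.462

Dividing through by 1.33: denominator becomes s² + 92.48 s + 10000.
So ω_n = √10000 = 100 rad/s and ζ = 92.48/(2·100) = 0.462.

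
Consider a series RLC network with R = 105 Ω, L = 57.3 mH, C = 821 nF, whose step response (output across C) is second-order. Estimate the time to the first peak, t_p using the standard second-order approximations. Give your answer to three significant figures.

For a series RLC circuit (capacitor voltage as output), ω_n = 1/√(LC) = 1/√(57.3 mH · 821 nF) = 4610 rad/s.
ζ = (R/2)·√(C/L) = (105/2)·√(821 nF/57.3 mH) = 0.199.
ω_d = ω_n√(1−ζ²) = 4520 rad/s. t_p = π/ω_d = 0.000695 s.

t_p ≈ 0.000695 s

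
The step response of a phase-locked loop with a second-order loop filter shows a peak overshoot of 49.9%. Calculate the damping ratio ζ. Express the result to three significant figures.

ζ ≈ 0.216

Inverting the overshoot relation: ζ = |ln 0.499|/√(π² + ln²0.499) = 0.216.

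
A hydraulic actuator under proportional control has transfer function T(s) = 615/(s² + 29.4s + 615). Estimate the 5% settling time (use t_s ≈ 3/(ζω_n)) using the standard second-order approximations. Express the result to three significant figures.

t_s ≈ 0.204 s

Comparing the denominator to s² + 2ζω_n s + ω_n²: ω_n = √615 = 24.8 rad/s, and 2ζω_n = 29.4 so ζ = 29.4/(2·24.8) = 0.593.
t_s ≈ 3/(ζω_n) = 3/(0.593·24.8) = 0.204 s.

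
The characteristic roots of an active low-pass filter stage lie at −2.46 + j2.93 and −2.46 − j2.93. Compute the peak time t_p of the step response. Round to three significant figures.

t_p ≈ 1.07 s

t_p = π/ω_d with ω_d = 2.93 (the imaginary part), so t_p = 1.07 s.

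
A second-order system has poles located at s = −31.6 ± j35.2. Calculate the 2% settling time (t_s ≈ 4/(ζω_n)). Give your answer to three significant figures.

For poles at −σ ± jω_d, ζω_n = σ = 31.6, so t_s ≈ 4/σ = 0.127 s.

t_s ≈ 0.127 s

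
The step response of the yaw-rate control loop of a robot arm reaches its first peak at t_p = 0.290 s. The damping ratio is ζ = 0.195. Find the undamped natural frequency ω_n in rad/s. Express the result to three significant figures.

Peak time t_p = π/ω_d, so ω_d = π/t_p = π/0.290 = 10.8 rad/s.
ω_n = ω_d/√(1−ζ²) = 10.8/√0.962 = 11.0 rad/s.

ω_n ≈ 11.0 rad/s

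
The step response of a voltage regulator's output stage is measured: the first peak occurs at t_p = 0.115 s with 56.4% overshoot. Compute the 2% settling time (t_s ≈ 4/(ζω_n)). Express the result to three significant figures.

t_s ≈ 0.803 s

From the overshoot, ζ = −ln(OS)/√(π²+ln²(OS)) = 0.179.
From t_p = π/ω_d, ω_d = π/0.115 = 27.3 rad/s, so ω_n = ω_d/√(1−ζ²) = 27.8 rad/s.
t_s ≈ 4/(ζω_n) = 4/(0.179·27.8) = 0.803 s.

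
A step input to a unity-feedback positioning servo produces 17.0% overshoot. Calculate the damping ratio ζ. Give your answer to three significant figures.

ζ ≈ 0.491

Inverting the overshoot relation: ζ = |ln 0.170|/√(π² + ln²0.170) = 0.491.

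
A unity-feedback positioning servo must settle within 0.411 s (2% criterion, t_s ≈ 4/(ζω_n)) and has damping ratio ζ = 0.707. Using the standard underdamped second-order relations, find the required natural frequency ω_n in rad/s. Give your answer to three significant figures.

Rearranging t_s ≈ 4/(ζω_n) gives ω_n = 4/(ζ·t_s) = 4/(0.707 × 0.411) = 13.8 rad/s.

ω_n ≈ 13.8 rad/s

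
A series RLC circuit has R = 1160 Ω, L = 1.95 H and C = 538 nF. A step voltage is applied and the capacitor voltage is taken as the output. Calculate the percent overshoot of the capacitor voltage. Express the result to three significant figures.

For a series RLC circuit (capacitor voltage as output), ω_n = 1/√(LC) = 1/√(1.95 H · 538 nF) = 976 rad/s.
ζ = (R/2)·√(C/L) = (1160/2)·√(538 nF/1.95 H) = 0.305.
Overshoot: exp(−π·0.305/√(1−0.305²)) = 0.366, i.e. 36.6%.

%OS ≈ 36.6%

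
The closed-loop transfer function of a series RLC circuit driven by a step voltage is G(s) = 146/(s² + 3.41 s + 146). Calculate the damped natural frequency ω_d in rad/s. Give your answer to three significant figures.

ω_d ≈ 12.0 rad/s

Comparing the denominator to s² + 2ζω_n s + ω_n²: ω_n = √146 = 12.1 rad/s, and 2ζω_n = 3.41 so ζ = 3.41/(2·12.1) = 0.141.
The damped frequency ω_d = ω_n√(1−ζ²) = 12.0 rad/s.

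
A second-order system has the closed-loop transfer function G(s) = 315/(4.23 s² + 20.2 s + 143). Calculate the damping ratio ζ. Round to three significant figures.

ζ ≈ 0.411

Dividing through by 4.23: denominator becomes s² + 4.775 s + 33.81.
So ω_n = √33.81 = 5.81 rad/s and ζ = 4.775/(2·5.81) = 0.411.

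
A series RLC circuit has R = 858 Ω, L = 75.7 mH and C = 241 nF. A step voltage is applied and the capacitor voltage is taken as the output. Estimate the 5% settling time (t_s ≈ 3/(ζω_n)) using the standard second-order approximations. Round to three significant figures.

t_s ≈ 0.000529 s

For a series RLC circuit (capacitor voltage as output), ω_n = 1/√(LC) = 1/√(75.7 mH · 241 nF) = 7400 rad/s.
ζ = (R/2)·√(C/L) = (858/2)·√(241 nF/75.7 mH) = 0.765.
t_s ≈ 3/(ζω_n) = 0.000529 s.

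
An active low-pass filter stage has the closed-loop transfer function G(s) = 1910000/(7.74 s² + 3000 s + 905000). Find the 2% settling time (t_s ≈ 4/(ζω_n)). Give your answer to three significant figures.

Dividing through by 7.74: denominator becomes s² + 387.6 s + 116900.
So ω_n = √116900 = 342 rad/s and ζ = 387.6/(2·342) = 0.567.
t_s ≈ 4/(ζω_n) = 0.0206 s.

t_s ≈ 0.0206 s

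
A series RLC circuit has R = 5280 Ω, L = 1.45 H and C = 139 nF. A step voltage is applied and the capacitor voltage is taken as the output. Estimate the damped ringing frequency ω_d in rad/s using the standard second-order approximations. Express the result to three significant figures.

ω_d ≈ 1280 rad/s

For a series RLC circuit (capacitor voltage as output), ω_n = 1/√(LC) = 1/√(1.45 H · 139 nF) = 2230 rad/s.
ζ = (R/2)·√(C/L) = (5280/2)·√(139 nF/1.45 H) = 0.817.
ω_d = 2230·√(1 − 0.817²) = 1280 rad/s.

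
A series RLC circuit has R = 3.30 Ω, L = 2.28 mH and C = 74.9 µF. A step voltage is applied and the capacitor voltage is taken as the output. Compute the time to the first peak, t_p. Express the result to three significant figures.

t_p ≈ 0.00136 s

For a series RLC circuit (capacitor voltage as output), ω_n = 1/√(LC) = 1/√(2.28 mH · 74.9 µF) = 2420 rad/s.
ζ = (R/2)·√(C/L) = (3.30/2)·√(74.9 µF/2.28 mH) = 0.299.
ω_d = 2420·√(1 − 0.299²) = 2310 rad/s. t_p = π/ω_d = 0.00136 s.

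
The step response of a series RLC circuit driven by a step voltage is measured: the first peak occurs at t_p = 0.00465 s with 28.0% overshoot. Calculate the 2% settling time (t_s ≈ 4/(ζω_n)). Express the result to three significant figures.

t_s ≈ 0.0146 s

The overshoot fixes ζ = −ln(OS)/√(π²+ln²(OS)) = 0.376.
t_p = π/ω_d ⇒ ω_d = 676 rad/s; then ω_n = ω_d/√(1−ζ²) = 729 rad/s.
t_s ≈ 4/(ζω_n) = 4/(0.376·729) = 0.0146 s.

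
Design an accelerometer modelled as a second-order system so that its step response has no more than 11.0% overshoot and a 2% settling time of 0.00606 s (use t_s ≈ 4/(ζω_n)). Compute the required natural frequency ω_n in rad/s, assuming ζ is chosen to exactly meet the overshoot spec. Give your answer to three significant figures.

From %OS = 100·exp(−πζ/√(1−ζ²)), invert to get ζ = −ln(OS)/√(π² + ln²(OS)) with OS = 0.110.
−ln 0.110 = 2.207, so ζ = 2.207/√(π² + 4.872) = 0.575.
From t_s ≈ 4/(ζω_n): ω_n = 4/(ζ·t_s) = 4/(0.575·0.00606) = 1150 rad/s.

ω_n ≈ 1150 rad/s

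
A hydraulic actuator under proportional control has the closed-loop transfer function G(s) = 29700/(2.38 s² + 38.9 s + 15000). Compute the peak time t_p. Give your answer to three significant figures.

t_p ≈ 0.0398 s

Dividing through by 2.38: denominator becomes s² + 16.34 s + 6303.
So ω_n = √6303 = 79.4 rad/s and ζ = 16.34/(2·79.4) = 0.103.
The damped frequency ω_d = ω_n√(1−ζ²) = 79.0 rad/s. t_p = π/ω_d = 0.0398 s.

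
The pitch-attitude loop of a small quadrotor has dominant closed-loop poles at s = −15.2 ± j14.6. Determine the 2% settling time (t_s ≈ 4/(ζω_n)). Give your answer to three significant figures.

For poles at −σ ± jω_d, ζω_n = σ = 15.2, so t_s ≈ 4/σ = 0.263 s.

t_s ≈ 0.263 s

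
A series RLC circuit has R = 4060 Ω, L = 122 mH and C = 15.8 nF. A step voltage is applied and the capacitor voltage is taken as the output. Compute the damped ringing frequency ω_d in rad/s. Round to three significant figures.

ω_d ≈ 15600 rad/s

For a series RLC circuit (capacitor voltage as output), ω_n = 1/√(LC) = 1/√(122 mH · 15.8 nF) = 22800 rad/s.
ζ = (R/2)·√(C/L) = (4060/2)·√(15.8 nF/122 mH) = 0.731.
ω_d = 22800·√(1 − 0.731²) = 15600 rad/s.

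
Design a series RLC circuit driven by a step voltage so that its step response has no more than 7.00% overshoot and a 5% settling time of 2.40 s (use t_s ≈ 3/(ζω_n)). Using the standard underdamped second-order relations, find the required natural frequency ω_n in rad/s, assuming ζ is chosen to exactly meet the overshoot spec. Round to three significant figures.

ζ = −ln(OS)/√(π² + (ln OS)²). With OS = 0.0700, ln OS = −2.659 and ζ = 2.659/4.116 = 0.646.
Then ω_n = 3/(ζ t_s) = 3/(0.646 × 2.40) = 1.93 rad/s.

ω_n ≈ 1.93 rad/s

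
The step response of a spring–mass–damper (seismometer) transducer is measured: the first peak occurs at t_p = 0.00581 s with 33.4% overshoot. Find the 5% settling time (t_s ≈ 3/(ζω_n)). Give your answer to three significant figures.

ζ from %OS: ζ = |ln 0.334|/√(π²+ln²0.334) = 0.330.
t_p = π/ω_d ⇒ ω_d = 541 rad/s; then ω_n = ω_d/√(1−ζ²) = 573 rad/s.
t_s ≈ 3/(ζω_n) = 3/(0.330·573) = 0.0159 s.

t_s ≈ 0.0159 s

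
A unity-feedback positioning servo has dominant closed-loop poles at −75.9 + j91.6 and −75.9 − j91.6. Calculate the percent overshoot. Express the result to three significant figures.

With σ = 75.9, ω_d = 91.6: ω_n = √(σ²+ω_d²) = 119 rad/s, ζ = σ/ω_n = 0.638.
%OS = 100 e^{−πζ/√(1−ζ²)} with ζ = 0.638 gives 7.40%.

%OS ≈ 7.40%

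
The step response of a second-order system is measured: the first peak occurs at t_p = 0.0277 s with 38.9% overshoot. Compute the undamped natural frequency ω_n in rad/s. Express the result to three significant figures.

ω_n ≈ 118 rad/s

ζ from %OS: ζ = |ln 0.389|/√(π²+ln²0.389) = 0.288.
From t_p = π/ω_d, ω_d = π/0.0277 = 113 rad/s, so ω_n = ω_d/√(1−ζ²) = 118 rad/s.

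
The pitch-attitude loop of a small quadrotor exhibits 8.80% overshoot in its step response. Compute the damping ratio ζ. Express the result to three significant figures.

Inverting the overshoot relation: ζ = |ln 0.0880|/√(π² + ln²0.0880) = 0.612.

ζ ≈ 0.612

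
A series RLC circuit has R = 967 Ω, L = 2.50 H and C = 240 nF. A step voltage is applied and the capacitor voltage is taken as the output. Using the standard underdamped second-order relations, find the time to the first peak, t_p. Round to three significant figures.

For a series RLC circuit (capacitor voltage as output), ω_n = 1/√(LC) = 1/√(2.50 H · 240 nF) = 1290 rad/s.
ζ = (R/2)·√(C/L) = (967/2)·√(240 nF/2.50 H) = 0.150.
ω_d = 1290·√(1 − 0.150²) = 1280 rad/s. t_p = π/ω_d = 0.00246 s.

t_p ≈ 0.00246 s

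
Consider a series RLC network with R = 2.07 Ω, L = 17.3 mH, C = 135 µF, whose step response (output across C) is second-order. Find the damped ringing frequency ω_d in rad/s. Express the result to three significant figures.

ω_d ≈ 652 rad/s

For a series RLC circuit (capacitor voltage as output), ω_n = 1/√(LC) = 1/√(17.3 mH · 135 µF) = 654 rad/s.
ζ = (R/2)·√(C/L) = (2.07/2)·√(135 µF/17.3 mH) = 0.0914.
ω_d = 654·√(1 − 0.0914²) = 652 rad/s.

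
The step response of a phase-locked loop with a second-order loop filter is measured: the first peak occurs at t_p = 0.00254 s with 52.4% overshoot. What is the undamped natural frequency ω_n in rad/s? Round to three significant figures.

ω_n ≈ 1260 rad/s

ζ from %OS: ζ = |ln 0.524|/√(π²+ln²0.524) = 0.201.
From t_p = π/ω_d, ω_d = π/0.00254 = 1240 rad/s, so ω_n = ω_d/√(1−ζ²) = 1260 rad/s.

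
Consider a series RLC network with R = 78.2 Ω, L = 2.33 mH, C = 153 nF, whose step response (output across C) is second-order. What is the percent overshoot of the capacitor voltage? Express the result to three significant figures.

%OS ≈ 35.0%

For a series RLC circuit (capacitor voltage as output), ω_n = 1/√(LC) = 1/√(2.33 mH · 153 nF) = 53000 rad/s.
ζ = (R/2)·√(C/L) = (78.2/2)·√(153 nF/2.33 mH) = 0.317.
%OS = 100 e^{−πζ/√(1−ζ²)} with ζ = 0.317 gives 35.0%.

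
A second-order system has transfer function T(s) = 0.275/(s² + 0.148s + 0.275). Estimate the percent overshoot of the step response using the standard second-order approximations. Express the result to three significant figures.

ω_n = √0.275 = 0.524 rad/s; ζ = 0.148/(2·0.524) = 0.141.
%OS = 100·exp(−πζ/√(1−ζ²)) = 63.9%.

%OS ≈ 63.9%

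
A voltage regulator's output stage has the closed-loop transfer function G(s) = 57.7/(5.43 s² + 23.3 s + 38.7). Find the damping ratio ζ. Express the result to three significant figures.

Dividing through by 5.43: denominator becomes s² + 4.291 s + 7.127.
So ω_n = √7.127 = 2.67 rad/s and ζ = 4.291/(2·2.67) = 0.804.

ζ ≈ 0.804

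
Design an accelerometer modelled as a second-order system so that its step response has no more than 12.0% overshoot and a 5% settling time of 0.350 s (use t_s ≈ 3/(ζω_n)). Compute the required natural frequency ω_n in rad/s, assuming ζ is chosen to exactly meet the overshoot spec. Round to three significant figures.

Inverting the overshoot relation: ζ = |ln 0.120|/√(π² + ln²0.120) = 0.559.
Then ω_n = 3/(ζ t_s) = 3/(0.559 × 0.350) = 15.3 rad/s.

ω_n ≈ 15.3 rad/s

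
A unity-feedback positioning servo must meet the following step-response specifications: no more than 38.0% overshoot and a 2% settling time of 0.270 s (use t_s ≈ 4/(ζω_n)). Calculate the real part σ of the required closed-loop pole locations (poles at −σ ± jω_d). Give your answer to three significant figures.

σ ≈ 14.8

The settling-time spec alone fixes σ = ζω_n = 4/t_s = 4/0.270 = 14.8.
(Overshoot then fixes ζ = 0.294 and hence ω_d = σ·√(1−ζ²)/ζ = 48.1 rad/s.)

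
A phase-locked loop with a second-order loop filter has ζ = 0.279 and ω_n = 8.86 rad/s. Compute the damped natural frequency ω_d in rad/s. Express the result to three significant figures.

ω_d = ω_n√(1−ζ²) = 8.86·√0.922 = 8.51 rad/s.

ω_d ≈ 8.51 rad/s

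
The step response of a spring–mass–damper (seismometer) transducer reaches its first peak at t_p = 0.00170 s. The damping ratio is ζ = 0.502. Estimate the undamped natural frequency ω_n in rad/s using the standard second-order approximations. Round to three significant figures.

ω_n ≈ 2140 rad/s

Peak time t_p = π/ω_d, so ω_d = π/t_p = π/0.00170 = 1850 rad/s.
ω_n = ω_d/√(1−ζ²) = 1850/√0.748 = 2140 rad/s.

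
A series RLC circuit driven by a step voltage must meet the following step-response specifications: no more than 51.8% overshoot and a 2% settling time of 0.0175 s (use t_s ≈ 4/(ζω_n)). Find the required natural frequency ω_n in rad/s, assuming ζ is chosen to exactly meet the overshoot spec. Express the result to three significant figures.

Inverting the overshoot relation: ζ = |ln 0.518|/√(π² + ln²0.518) = 0.205.
From t_s ≈ 4/(ζω_n): ω_n = 4/(ζ·t_s) = 4/(0.205·0.0175) = 1120 rad/s.

ω_n ≈ 1120 rad/s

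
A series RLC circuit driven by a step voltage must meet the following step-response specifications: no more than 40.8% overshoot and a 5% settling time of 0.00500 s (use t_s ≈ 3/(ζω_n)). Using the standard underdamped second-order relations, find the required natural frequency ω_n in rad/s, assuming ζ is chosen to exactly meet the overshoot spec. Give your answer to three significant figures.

ω_n ≈ 2190 rad/s

ζ = −ln(OS)/√(π² + (ln OS)²). With OS = 0.408, ln OS = −0.8965 and ζ = 0.8965/3.267 = 0.274.
From t_s ≈ 3/(ζω_n): ω_n = 3/(ζ·t_s) = 3/(0.274·0.00500) = 2190 rad/s.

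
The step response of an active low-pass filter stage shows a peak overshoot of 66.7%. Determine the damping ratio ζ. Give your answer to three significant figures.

ζ = −ln(OS)/√(π² + (ln OS)²). With OS = 0.667, ln OS = −0.4050 and ζ = 0.4050/3.168 = 0.128.

ζ ≈ 0.128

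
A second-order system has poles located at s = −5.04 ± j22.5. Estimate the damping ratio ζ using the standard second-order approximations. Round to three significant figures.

ζ ≈ 0.219

|pole| = ω_n = √(5.04² + 22.5²) = 23.1 rad/s; ζ = cos θ = σ/ω_n = 0.219.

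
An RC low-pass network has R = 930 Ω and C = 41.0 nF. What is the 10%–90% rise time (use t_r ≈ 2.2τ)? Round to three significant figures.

τ = RC = 930 × 41.0 nF = 0.0000381 s.
t_r ≈ 2.2τ = 0.0000839 s.

t_r ≈ 0.0000839 s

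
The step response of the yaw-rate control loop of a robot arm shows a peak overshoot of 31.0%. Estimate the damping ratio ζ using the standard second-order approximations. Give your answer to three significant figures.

From %OS = 100·exp(−πζ/√(1−ζ²)), invert to get ζ = −ln(OS)/√(π² + ln²(OS)) with OS = 0.310.
−ln 0.310 = 1.171, so ζ = 1.171/√(π² + 1.372) = 0.349.

ζ ≈ 0.349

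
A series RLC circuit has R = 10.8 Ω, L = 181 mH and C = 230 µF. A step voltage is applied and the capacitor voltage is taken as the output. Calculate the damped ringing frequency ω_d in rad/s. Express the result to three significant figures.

ω_d ≈ 152 rad/s

For a series RLC circuit (capacitor voltage as output), ω_n = 1/√(LC) = 1/√(181 mH · 230 µF) = 155 rad/s.
ζ = (R/2)·√(C/L) = (10.8/2)·√(230 µF/181 mH) = 0.192.
ω_d = 155·√(1 − 0.192²) = 152 rad/s.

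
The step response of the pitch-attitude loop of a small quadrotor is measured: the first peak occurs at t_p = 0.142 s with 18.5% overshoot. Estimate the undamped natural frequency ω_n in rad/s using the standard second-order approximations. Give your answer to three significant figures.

ζ from %OS: ζ = |ln 0.185|/√(π²+ln²0.185) = 0.473.
t_p = π/ω_d ⇒ ω_d = 22.1 rad/s; then ω_n = ω_d/√(1−ζ²) = 25.1 rad/s.

ω_n ≈ 25.1 rad/s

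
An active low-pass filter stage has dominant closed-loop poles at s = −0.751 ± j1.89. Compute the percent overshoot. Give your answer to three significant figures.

|pole| = ω_n = √(0.751² + 1.89²) = 2.03 rad/s; ζ = cos θ = σ/ω_n = 0.369.
Overshoot: exp(−π·0.369/√(1−0.369²)) = 0.287, i.e. 28.7%.

%OS ≈ 28.7%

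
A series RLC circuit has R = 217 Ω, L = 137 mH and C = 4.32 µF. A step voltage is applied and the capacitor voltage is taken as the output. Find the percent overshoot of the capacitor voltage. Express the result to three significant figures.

For a series RLC circuit (capacitor voltage as output), ω_n = 1/√(LC) = 1/√(137 mH · 4.32 µF) = 1300 rad/s.
ζ = (R/2)·√(C/L) = (217/2)·√(4.32 µF/137 mH) = 0.609.
Overshoot: exp(−π·0.609/√(1−0.609²)) = 0.0895, i.e. 8.95%.

%OS ≈ 8.95%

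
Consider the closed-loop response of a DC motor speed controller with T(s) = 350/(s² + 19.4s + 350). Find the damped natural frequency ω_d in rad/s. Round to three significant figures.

ω_d ≈ 16.0 rad/s

ω_n = √350 = 18.7 rad/s; ζ = 19.4/(2·18.7) = 0.518.
The damped frequency ω_d = ω_n√(1−ζ²) = 16.0 rad/s.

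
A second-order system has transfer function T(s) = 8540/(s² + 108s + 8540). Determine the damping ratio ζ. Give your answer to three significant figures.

ζ ≈ 0.584

Comparing the denominator to s² + 2ζω_n s + ω_n²: ω_n = √8540 = 92.4 rad/s, and 2ζω_n = 108 so ζ = 108/(2·92.4) = 0.584.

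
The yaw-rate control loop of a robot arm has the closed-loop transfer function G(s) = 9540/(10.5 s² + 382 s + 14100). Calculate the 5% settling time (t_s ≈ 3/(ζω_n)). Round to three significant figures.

Dividing through by 10.5: denominator becomes s² + 36.38 s + 1343.
So ω_n = √1343 = 36.6 rad/s and ζ = 36.38/(2·36.6) = 0.496.
t_s ≈ 3/(ζω_n) = 0.165 s.

t_s ≈ 0.165 s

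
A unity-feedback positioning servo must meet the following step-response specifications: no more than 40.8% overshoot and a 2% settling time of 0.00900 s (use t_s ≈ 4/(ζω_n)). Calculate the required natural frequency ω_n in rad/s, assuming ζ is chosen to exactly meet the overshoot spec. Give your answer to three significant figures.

ω_n ≈ 1620 rad/s

Inverting the overshoot relation: ζ = |ln 0.408|/√(π² + ln²0.408) = 0.274.
Then ω_n = 4/(ζ t_s) = 4/(0.274 × 0.00900) = 1620 rad/s.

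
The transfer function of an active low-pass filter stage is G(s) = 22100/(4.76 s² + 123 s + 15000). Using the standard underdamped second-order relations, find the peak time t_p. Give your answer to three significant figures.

t_p ≈ 0.0575 s

Dividing through by 4.76: denominator becomes s² + 25.84 s + 3151.
So ω_n = √3151 = 56.1 rad/s and ζ = 25.84/(2·56.1) = 0.230.
ω_d = ω_n√(1−ζ²) = 54.6 rad/s. t_p = π/ω_d = 0.0575 s.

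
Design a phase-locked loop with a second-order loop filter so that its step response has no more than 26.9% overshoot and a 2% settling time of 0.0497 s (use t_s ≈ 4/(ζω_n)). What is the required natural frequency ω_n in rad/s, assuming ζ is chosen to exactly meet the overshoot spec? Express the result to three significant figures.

ζ = −ln(OS)/√(π² + (ln OS)²). With OS = 0.269, ln OS = −1.313 and ζ = 1.313/3.405 = 0.386.
From t_s ≈ 4/(ζω_n): ω_n = 4/(ζ·t_s) = 4/(0.386·0.0497) = 209 rad/s.

ω_n ≈ 209 rad/s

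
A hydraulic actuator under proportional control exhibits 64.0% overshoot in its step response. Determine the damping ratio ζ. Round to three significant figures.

ζ ≈ 0.141

From %OS = 100·exp(−πζ/√(1−ζ²)), invert to get ζ = −ln(OS)/√(π² + ln²(OS)) with OS = 0.640.
−ln 0.640 = 0.4463, so ζ = 0.4463/√(π² + 0.1992) = 0.141.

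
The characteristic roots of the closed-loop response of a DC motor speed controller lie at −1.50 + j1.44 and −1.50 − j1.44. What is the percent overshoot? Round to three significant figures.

%OS ≈ 3.79%

With σ = 1.50, ω_d = 1.44: ω_n = √(σ²+ω_d²) = 2.08 rad/s, ζ = σ/ω_n = 0.721.
%OS = 100·exp(−πζ/√(1−ζ²)) = 3.79%.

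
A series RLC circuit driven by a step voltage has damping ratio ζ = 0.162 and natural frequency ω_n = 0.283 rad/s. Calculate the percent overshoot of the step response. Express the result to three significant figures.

%OS ≈ 59.7%

For an underdamped second-order system, %OS = 100·exp(−πζ/√(1−ζ²)).
πζ/√(1−ζ²) = π·0.162/√(1−0.0262) = 0.5158, so %OS = 100·e^(−0.5158) = 59.7%.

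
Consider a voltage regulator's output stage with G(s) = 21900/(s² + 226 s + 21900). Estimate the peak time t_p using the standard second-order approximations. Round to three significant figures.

t_p ≈ 0.0329 s

Matching coefficients with s² + 2ζω_n s + ω_n² gives ω_n² = 21900 ⇒ ω_n = 148 rad/s, and ζ = 226/(2ω_n) = 0.764.
ω_d = ω_n√(1−ζ²) = 95.6 rad/s. Then t_p = π/ω_d = 0.0329 s.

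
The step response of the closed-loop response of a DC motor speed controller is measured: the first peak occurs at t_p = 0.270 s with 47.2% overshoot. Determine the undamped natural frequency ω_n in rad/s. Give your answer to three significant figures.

ω_n ≈ 12.0 rad/s

From the overshoot, ζ = −ln(OS)/√(π²+ln²(OS)) = 0.232.
t_p = π/ω_d ⇒ ω_d = 11.6 rad/s; then ω_n = ω_d/√(1−ζ²) = 12.0 rad/s.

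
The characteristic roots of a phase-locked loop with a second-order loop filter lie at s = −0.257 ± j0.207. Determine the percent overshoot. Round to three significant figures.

%OS ≈ 2.02%

With σ = 0.257, ω_d = 0.207: ω_n = √(σ²+ω_d²) = 0.330 rad/s, ζ = σ/ω_n = 0.779.
Overshoot: exp(−π·0.779/√(1−0.779²)) = 0.0202, i.e. 2.02%.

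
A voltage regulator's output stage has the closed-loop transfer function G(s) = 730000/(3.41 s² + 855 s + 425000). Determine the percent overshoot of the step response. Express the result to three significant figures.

%OS ≈ 30.3%

Dividing through by 3.41: denominator becomes s² + 250.7 s + 124600.
So ω_n = √124600 = 353 rad/s and ζ = 250.7/(2·353) = 0.355.
%OS = 100 e^{−πζ/√(1−ζ²)} with ζ = 0.355 gives 30.3%.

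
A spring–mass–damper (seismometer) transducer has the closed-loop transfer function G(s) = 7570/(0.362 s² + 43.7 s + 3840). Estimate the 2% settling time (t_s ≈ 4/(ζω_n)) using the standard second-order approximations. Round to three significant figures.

t_s ≈ 0.0663 s

Dividing through by 0.362: denominator becomes s² + 120.7 s + 10610.
So ω_n = √10610 = 103 rad/s and ζ = 120.7/(2·103) = 0.586.
t_s ≈ 4/(ζω_n) = 0.0663 s.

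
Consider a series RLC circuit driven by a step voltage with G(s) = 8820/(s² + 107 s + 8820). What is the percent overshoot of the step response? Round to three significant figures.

Comparing the denominator to s² + 2ζω_n s + ω_n²: ω_n = √8820 = 93.9 rad/s, and 2ζω_n = 107 so ζ = 107/(2·93.9) = 0.570.
%OS = 100 e^{−πζ/√(1−ζ²)} with ζ = 0.570 gives 11.3%.

%OS ≈ 11.3%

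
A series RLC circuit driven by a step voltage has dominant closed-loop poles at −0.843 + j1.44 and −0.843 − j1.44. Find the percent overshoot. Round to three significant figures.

The poles are at −σ ± jω_d with σ = 0.843 and ω_d = 1.44, so ω_n = √(σ²+ω_d²) = 1.67 rad/s and ζ = σ/ω_n = 0.505.
%OS = 100 e^{−πζ/√(1−ζ²)} with ζ = 0.505 gives 15.9%.

%OS ≈ 15.9%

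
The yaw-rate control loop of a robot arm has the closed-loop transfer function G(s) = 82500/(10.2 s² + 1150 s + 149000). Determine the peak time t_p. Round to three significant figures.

t_p ≈ 0.0294 s

Dividing through by 10.2: denominator becomes s² + 112.7 s + 14610.
So ω_n = √14610 = 121 rad/s and ζ = 112.7/(2·121) = 0.466.
ω_d = ω_n√(1−ζ²) = 107 rad/s. t_p = π/ω_d = 0.0294 s.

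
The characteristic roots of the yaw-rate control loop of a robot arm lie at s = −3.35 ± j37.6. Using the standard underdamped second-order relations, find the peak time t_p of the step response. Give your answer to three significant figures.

t_p ≈ 0.0836 s

t_p = π/ω_d with ω_d = 37.6 (the imaginary part), so t_p = 0.0836 s.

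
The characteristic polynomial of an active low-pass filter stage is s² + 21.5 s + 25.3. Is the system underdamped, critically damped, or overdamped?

overdamped

a² − 4b = 360 > 0 (two distinct real roots); the system is overdamped.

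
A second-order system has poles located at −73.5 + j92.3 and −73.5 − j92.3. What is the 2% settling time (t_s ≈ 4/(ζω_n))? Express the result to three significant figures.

For poles at −σ ± jω_d, ζω_n = σ = 73.5, so t_s ≈ 4/σ = 0.0544 s.

t_s ≈ 0.0544 s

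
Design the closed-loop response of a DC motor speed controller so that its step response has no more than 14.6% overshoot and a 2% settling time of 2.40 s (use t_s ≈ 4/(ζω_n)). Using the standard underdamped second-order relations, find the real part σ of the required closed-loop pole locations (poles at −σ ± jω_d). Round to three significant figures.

σ ≈ 1.67

The settling-time spec alone fixes σ = ζω_n = 4/t_s = 4/2.40 = 1.67.
(Overshoot then fixes ζ = 0.522 and hence ω_d = σ·√(1−ζ²)/ζ = 2.72 rad/s.)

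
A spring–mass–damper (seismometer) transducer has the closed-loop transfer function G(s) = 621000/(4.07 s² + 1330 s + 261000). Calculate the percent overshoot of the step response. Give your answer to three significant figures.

Dividing through by 4.07: denominator becomes s² + 326.8 s + 64130.
So ω_n = √64130 = 253 rad/s and ζ = 326.8/(2·253) = 0.645.
%OS = 100·exp(−πζ/√(1−ζ²)) = 7.04%.

%OS ≈ 7.04%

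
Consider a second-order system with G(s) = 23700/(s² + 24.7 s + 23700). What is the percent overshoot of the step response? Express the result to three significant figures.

ω_n = √23700 = 154 rad/s; ζ = 24.7/(2·154) = 0.0802.
%OS = 100·exp(−πζ/√(1−ζ²)) = 77.7%.

%OS ≈ 77.7%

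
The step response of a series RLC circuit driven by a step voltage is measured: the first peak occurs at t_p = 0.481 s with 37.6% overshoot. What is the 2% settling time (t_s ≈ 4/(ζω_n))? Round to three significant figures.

From the overshoot, ζ = −ln(OS)/√(π²+ln²(OS)) = 0.297.
t_p = π/ω_d ⇒ ω_d = 6.53 rad/s; then ω_n = ω_d/√(1−ζ²) = 6.84 rad/s.
t_s ≈ 4/(ζω_n) = 4/(0.297·6.84) = 1.97 s.

t_s ≈ 1.97 s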